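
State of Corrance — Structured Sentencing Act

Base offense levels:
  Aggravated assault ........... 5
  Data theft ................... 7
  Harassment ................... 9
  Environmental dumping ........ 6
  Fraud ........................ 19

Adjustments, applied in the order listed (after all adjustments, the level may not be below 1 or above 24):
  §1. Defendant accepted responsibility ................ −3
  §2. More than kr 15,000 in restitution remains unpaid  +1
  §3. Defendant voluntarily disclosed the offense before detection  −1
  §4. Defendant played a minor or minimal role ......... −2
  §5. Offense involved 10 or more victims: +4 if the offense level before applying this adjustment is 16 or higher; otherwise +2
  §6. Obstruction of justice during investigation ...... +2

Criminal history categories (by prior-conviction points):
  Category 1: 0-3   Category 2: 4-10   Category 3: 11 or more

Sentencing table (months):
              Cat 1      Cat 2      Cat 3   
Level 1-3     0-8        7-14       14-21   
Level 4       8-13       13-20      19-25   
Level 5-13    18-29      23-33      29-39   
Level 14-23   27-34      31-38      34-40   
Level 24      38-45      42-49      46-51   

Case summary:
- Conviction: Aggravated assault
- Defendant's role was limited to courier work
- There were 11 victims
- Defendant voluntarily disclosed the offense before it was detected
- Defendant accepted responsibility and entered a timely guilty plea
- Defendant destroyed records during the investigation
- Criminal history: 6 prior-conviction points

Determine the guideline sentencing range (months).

7-14 months

Base offense level for aggravated assault: 5.
§1 applies: 5 − 3 = 2.
§3 applies: 2 − 1 = 1.
§4 applies: 1 − 2 = -1.
§5 applies (level before this adjustment is -1 < 16, so +2): -1 + 2 = 1.
§6 applies: 1 + 2 = 3.
Final offense level: 3.
Criminal history: 6 prior points → Category 2 (4-10).
Level 3 falls in the 1-3 band.
Grid: Level 1-3 × Category 2 = 7-14 months.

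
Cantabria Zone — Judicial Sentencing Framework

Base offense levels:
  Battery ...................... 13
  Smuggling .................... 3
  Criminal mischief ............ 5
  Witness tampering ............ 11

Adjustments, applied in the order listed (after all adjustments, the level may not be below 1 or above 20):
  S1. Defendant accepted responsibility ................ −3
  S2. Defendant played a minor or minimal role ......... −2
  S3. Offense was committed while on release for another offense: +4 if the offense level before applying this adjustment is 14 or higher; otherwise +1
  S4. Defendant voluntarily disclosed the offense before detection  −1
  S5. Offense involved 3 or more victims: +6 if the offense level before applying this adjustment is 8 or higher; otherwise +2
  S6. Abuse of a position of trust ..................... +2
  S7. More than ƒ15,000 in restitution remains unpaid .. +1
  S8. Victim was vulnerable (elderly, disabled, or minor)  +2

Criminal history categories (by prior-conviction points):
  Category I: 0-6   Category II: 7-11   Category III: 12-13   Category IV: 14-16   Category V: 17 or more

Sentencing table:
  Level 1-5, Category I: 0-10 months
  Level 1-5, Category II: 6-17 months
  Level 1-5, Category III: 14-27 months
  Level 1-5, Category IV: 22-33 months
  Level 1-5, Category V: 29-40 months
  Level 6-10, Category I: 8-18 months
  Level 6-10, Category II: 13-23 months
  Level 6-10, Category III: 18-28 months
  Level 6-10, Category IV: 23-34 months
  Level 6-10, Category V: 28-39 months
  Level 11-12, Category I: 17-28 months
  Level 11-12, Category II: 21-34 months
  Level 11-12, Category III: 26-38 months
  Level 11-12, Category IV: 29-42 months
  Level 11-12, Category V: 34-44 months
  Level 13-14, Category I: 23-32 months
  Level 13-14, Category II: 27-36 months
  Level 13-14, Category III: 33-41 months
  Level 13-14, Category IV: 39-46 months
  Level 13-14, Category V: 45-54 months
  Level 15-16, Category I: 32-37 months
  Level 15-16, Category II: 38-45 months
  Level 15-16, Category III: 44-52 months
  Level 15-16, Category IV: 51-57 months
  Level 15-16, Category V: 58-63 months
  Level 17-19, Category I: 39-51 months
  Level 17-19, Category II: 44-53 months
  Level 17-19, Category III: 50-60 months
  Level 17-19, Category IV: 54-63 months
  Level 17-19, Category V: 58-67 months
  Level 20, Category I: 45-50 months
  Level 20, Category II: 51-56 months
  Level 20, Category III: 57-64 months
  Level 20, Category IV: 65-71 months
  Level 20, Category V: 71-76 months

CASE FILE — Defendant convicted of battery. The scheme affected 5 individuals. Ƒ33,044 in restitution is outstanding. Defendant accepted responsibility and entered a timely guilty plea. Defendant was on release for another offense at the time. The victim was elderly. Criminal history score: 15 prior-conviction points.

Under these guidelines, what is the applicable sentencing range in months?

65-71 months

Base offense level for battery: 13.
S1 applies: 13 − 3 = 10.
S3 applies (level before this adjustment is 10 < 14, so +1): 10 + 1 = 11.
S4 does not apply.
S5 applies (level before this adjustment is 11 ≥ 8, so +6): 11 + 6 = 17.
S7 applies: 17 + 1 = 18.
S8 applies: 18 + 2 = 20.
Final offense level: 20.
Criminal history: 15 prior points → Category IV (14-16).
Level 20 falls in the 20 band.
Grid: Level 20 × Category IV = 65-71 months.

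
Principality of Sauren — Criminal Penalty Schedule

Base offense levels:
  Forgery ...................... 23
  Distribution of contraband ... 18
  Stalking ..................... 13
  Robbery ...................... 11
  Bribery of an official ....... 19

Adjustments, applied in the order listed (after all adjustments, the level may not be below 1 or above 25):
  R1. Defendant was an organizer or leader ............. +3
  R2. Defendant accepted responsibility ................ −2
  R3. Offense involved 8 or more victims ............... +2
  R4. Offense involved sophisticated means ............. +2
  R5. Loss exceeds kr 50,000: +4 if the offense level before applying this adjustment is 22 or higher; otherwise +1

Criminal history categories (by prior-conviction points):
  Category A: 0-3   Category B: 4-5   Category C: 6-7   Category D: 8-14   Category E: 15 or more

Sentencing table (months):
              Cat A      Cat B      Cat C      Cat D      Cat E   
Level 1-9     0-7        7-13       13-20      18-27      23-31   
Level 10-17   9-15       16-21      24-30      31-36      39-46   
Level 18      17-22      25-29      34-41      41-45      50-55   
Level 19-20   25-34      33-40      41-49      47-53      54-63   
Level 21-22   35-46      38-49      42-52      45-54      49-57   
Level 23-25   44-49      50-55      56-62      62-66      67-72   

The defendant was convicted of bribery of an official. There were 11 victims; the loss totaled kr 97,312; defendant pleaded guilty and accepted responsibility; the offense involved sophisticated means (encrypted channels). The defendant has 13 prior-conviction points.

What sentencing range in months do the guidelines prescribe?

Base offense level for bribery of an official: 19.
R1 does not apply.
R2 applies: 19 − 2 = 17.
R3 applies: 17 + 2 = 19.
R4 applies: 19 + 2 = 21.
R5 applies (level before this adjustment is 21 < 22, so +1): 21 + 1 = 22.
Final offense level: 22.
Criminal history: 13 prior points → Category D (8-14).
Level 22 falls in the 21-22 band.
Grid: Level 21-22 × Category D = 45-54 months.

45-54 months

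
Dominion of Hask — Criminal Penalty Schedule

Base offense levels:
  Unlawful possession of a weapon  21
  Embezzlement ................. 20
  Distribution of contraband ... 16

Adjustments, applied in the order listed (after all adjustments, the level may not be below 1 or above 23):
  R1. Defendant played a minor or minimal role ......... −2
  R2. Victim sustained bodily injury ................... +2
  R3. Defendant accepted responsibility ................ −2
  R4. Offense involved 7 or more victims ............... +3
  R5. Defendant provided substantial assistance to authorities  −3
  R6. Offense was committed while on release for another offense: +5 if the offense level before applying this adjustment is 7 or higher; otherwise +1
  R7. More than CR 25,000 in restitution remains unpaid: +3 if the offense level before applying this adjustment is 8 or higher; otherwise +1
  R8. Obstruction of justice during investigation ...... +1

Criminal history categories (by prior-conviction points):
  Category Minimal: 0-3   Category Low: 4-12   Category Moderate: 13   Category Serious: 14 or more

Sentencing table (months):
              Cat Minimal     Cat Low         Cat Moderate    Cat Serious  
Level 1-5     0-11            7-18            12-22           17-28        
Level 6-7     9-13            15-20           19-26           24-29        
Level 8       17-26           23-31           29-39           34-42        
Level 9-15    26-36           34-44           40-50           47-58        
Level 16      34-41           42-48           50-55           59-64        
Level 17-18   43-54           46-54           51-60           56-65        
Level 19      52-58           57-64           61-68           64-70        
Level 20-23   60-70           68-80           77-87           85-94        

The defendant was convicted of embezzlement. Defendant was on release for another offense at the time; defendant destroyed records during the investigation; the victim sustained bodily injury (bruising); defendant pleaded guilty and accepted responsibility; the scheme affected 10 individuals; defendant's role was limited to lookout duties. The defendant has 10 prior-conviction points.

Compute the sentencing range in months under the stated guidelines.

68-80 months

Base offense level for embezzlement: 20.
R1 applies: 20 − 2 = 18.
R2 applies: 18 + 2 = 20.
R3 applies: 20 − 2 = 18.
R4 applies: 18 + 3 = 21.
R6 applies (level before this adjustment is 21 ≥ 7, so +5): 21 + 5 = 26.
R8 applies: 26 + 1 = 27.
Level 27 exceeds the maximum of 23; capped at 23.
Final offense level: 23.
Criminal history: 10 prior points → Category Low (4-12).
Level 23 falls in the 20-23 band.
Grid: Level 20-23 × Category Low = 68-80 months.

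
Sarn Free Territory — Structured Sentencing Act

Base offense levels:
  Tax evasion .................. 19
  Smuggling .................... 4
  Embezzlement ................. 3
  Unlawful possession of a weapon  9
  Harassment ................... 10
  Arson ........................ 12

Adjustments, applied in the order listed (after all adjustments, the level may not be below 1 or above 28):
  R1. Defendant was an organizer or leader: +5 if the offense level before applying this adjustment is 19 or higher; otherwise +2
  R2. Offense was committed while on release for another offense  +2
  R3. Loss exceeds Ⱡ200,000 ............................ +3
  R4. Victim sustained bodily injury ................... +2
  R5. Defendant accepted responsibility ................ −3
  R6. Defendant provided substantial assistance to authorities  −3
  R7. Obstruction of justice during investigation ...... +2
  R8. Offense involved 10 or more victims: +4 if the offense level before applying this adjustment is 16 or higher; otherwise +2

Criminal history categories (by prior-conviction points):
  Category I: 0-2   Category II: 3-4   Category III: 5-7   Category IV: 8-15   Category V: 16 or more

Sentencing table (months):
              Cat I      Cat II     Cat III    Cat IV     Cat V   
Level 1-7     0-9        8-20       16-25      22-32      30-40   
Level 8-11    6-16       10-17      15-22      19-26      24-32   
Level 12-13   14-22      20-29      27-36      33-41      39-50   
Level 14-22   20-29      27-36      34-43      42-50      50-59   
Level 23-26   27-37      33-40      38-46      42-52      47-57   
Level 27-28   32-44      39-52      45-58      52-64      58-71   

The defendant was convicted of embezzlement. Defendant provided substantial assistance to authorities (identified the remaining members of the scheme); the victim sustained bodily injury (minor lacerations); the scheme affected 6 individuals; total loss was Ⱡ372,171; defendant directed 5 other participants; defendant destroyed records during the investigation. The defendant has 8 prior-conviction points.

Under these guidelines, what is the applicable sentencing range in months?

Base offense level for embezzlement: 3.
R1 applies (level before this adjustment is 3 < 19, so +2): 3 + 2 = 5.
R2 does not apply.
R3 applies: 5 + 3 = 8.
R4 applies: 8 + 2 = 10.
R6 applies: 10 − 3 = 7.
R7 applies: 7 + 2 = 9.
R8 does not apply.
Final offense level: 9.
Criminal history: 8 prior points → Category IV (8-15).
Level 9 falls in the 8-11 band.
Grid: Level 8-11 × Category IV = 19-26 months.

19-26 months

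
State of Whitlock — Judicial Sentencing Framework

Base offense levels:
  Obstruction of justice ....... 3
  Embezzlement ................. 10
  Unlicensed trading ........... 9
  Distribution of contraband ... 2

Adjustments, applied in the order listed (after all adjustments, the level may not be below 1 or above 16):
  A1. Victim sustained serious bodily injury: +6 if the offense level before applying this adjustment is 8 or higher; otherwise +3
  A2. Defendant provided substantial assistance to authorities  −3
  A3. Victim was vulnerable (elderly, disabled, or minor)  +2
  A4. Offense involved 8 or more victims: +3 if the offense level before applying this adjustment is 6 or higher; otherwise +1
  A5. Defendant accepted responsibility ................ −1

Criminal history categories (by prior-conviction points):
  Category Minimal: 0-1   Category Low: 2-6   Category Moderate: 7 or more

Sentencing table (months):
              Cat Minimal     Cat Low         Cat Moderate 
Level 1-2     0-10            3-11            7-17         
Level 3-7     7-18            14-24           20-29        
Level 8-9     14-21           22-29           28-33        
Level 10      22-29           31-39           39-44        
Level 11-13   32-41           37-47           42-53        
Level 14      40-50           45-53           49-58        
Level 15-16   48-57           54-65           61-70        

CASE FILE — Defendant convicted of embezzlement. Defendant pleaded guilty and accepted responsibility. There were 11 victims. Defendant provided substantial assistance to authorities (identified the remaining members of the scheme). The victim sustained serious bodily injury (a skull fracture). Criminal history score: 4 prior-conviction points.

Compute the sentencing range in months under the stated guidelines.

Base offense level for embezzlement: 10.
A1 applies (level before this adjustment is 10 ≥ 8, so +6): 10 + 6 = 16.
A2 applies: 16 − 3 = 13.
A4 applies (level before this adjustment is 13 ≥ 6, so +3): 13 + 3 = 16.
A5 applies: 16 − 1 = 15.
Final offense level: 15.
Criminal history: 4 prior points → Category Low (2-6).
Level 15 falls in the 15-16 band.
Grid: Level 15-16 × Category Low = 54-65 months.

54-65 months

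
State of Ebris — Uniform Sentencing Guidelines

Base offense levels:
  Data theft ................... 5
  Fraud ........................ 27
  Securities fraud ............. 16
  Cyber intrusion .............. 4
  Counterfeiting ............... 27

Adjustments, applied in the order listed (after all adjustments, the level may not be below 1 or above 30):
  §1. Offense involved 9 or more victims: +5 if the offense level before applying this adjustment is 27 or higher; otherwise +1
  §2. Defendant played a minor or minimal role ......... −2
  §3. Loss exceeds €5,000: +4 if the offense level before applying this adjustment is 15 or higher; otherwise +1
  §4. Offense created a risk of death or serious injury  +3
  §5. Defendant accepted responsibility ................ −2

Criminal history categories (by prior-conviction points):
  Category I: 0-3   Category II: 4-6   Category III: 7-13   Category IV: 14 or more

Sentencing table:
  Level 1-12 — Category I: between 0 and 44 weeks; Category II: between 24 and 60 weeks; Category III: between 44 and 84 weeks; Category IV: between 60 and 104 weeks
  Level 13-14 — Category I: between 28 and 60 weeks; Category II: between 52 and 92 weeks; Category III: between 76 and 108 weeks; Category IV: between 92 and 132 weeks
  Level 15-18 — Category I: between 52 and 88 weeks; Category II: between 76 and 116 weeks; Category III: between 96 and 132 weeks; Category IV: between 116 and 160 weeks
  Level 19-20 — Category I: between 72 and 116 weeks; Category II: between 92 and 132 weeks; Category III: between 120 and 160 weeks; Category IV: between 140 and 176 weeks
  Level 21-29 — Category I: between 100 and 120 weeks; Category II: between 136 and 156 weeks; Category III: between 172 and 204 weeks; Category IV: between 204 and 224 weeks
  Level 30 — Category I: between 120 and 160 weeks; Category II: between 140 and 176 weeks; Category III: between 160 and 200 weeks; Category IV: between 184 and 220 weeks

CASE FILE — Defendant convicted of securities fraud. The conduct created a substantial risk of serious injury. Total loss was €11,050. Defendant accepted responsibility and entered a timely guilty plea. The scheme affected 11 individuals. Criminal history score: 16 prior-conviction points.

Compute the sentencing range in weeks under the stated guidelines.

204-224 weeks

Base offense level for securities fraud: 16.
§1 applies (level before this adjustment is 16 < 27, so +1): 16 + 1 = 17.
§2 does not apply.
§3 applies (level before this adjustment is 17 ≥ 15, so +4): 17 + 4 = 21.
§4 applies: 21 + 3 = 24.
§5 applies: 24 − 2 = 22.
Final offense level: 22.
Criminal history: 16 prior points → Category IV (14+).
Level 22 falls in the 21-29 band.
Grid: Level 21-29 × Category IV = 204-224 weeks.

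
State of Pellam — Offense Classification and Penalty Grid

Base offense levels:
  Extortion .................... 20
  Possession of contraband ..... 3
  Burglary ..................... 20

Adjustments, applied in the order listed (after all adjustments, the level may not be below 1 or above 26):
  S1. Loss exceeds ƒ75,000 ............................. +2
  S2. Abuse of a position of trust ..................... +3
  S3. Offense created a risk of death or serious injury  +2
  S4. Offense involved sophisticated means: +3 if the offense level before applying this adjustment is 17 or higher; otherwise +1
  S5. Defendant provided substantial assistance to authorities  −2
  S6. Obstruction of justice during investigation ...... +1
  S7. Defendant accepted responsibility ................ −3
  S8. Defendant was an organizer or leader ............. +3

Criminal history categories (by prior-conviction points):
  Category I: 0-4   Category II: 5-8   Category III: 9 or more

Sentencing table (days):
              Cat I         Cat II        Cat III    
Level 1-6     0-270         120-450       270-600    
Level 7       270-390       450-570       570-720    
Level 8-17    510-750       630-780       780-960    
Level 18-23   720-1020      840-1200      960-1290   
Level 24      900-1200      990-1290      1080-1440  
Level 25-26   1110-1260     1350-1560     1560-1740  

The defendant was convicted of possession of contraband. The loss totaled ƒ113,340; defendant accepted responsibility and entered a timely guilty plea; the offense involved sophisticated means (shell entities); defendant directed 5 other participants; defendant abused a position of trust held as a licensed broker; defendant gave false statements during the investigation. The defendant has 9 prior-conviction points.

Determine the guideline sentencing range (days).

780-960 days

Base offense level for possession of contraband: 3.
S1 applies: 3 + 2 = 5.
S2 applies: 5 + 3 = 8.
S4 applies (level before this adjustment is 8 < 17, so +1): 8 + 1 = 9.
S6 applies: 9 + 1 = 10.
S7 applies: 10 − 3 = 7.
S8 applies: 7 + 3 = 10.
Final offense level: 10.
Criminal history: 9 prior points → Category III (9+).
Level 10 falls in the 8-17 band.
Grid: Level 8-17 × Category III = 780-960 days.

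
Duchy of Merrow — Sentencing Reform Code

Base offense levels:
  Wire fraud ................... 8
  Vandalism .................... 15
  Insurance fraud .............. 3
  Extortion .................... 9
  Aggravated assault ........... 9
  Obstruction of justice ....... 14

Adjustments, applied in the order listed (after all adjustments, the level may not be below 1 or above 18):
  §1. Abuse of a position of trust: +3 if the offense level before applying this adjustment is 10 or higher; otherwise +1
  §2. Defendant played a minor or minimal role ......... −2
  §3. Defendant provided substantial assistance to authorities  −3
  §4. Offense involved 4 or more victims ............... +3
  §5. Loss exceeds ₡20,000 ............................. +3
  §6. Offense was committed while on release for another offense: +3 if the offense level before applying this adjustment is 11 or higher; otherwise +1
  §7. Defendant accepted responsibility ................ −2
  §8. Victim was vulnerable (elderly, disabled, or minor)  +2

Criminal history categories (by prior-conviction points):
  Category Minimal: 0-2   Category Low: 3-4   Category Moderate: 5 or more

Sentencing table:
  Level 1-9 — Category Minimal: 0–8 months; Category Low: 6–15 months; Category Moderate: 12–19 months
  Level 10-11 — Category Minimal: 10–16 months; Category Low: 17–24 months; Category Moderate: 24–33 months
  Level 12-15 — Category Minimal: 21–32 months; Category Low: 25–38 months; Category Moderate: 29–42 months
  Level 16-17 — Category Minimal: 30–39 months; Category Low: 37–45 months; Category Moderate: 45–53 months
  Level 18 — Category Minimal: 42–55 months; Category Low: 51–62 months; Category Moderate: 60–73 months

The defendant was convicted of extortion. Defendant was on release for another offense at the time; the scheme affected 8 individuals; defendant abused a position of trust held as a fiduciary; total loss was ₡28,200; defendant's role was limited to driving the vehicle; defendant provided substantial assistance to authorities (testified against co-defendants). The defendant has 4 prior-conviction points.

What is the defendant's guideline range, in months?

Base offense level for extortion: 9.
§1 applies (level before this adjustment is 9 < 10, so +1): 9 + 1 = 10.
§2 applies: 10 − 2 = 8.
§3 applies: 8 − 3 = 5.
§4 applies: 5 + 3 = 8.
§5 applies: 8 + 3 = 11.
§6 applies (level before this adjustment is 11 ≥ 11, so +3): 11 + 3 = 14.
§7 does not apply.
§8 does not apply.
Final offense level: 14.
Criminal history: 4 prior points → Category Low (3-4).
Level 14 falls in the 12-15 band.
Grid: Level 12-15 × Category Low = 25-38 months.

25-38 months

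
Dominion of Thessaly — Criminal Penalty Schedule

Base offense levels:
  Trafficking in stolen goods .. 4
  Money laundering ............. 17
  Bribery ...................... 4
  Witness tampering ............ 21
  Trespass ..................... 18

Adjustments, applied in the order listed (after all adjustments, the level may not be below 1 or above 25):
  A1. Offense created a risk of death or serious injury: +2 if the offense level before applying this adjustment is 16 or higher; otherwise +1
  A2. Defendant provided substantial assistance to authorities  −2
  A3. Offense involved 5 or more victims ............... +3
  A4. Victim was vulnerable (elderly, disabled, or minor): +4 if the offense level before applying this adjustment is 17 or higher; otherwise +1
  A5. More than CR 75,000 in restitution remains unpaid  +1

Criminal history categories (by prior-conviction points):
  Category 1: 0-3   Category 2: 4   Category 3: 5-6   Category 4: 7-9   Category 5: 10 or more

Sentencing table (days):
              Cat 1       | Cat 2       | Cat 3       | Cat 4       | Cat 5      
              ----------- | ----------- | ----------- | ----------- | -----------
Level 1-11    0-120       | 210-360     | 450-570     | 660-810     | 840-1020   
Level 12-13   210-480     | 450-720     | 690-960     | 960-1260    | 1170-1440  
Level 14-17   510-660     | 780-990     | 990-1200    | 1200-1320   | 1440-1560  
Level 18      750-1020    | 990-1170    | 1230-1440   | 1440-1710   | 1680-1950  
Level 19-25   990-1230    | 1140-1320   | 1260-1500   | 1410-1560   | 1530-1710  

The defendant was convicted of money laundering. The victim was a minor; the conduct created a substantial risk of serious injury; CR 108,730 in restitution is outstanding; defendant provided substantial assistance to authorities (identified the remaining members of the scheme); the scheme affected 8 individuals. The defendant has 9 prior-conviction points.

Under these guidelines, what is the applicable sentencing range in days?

1410-1560 days

Base offense level for money laundering: 17.
A1 applies (level before this adjustment is 17 ≥ 16, so +2): 17 + 2 = 19.
A2 applies: 19 − 2 = 17.
A3 applies: 17 + 3 = 20.
A4 applies (level before this adjustment is 20 ≥ 17, so +4): 20 + 4 = 24.
A5 applies: 24 + 1 = 25.
Final offense level: 25.
Criminal history: 9 prior points → Category 4 (7-9).
Level 25 falls in the 19-25 band.
Grid: Level 19-25 × Category 4 = 1410-1560 days.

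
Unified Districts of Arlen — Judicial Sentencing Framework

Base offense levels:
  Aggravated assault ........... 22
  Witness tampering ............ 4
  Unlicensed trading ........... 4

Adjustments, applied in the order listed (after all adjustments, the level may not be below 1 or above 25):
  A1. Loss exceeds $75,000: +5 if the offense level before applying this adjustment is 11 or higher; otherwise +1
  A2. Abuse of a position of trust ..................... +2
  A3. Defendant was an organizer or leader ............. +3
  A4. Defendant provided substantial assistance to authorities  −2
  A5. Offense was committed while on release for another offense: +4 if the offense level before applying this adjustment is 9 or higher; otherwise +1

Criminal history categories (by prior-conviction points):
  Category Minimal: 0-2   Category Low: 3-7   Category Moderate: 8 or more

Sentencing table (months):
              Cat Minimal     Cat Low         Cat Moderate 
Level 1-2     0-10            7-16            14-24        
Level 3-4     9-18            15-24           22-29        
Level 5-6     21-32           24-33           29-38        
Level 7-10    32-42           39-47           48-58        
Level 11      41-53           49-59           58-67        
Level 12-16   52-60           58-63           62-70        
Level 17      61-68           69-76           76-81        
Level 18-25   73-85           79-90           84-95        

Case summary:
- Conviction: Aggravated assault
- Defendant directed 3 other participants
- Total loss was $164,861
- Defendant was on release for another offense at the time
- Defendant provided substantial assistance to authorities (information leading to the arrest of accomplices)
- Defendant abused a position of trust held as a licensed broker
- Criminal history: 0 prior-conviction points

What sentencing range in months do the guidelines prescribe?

73-85 months

Base offense level for aggravated assault: 22.
A1 applies (level before this adjustment is 22 ≥ 11, so +5): 22 + 5 = 27.
A2 applies: 27 + 2 = 29.
A3 applies: 29 + 3 = 32.
A4 applies: 32 − 2 = 30.
A5 applies (level before this adjustment is 30 ≥ 9, so +4): 30 + 4 = 34.
Level 34 exceeds the maximum of 25; capped at 25.
Final offense level: 25.
Criminal history: 0 prior points → Category Minimal (0-2).
Level 25 falls in the 18-25 band.
Grid: Level 18-25 × Category Minimal = 73-85 months.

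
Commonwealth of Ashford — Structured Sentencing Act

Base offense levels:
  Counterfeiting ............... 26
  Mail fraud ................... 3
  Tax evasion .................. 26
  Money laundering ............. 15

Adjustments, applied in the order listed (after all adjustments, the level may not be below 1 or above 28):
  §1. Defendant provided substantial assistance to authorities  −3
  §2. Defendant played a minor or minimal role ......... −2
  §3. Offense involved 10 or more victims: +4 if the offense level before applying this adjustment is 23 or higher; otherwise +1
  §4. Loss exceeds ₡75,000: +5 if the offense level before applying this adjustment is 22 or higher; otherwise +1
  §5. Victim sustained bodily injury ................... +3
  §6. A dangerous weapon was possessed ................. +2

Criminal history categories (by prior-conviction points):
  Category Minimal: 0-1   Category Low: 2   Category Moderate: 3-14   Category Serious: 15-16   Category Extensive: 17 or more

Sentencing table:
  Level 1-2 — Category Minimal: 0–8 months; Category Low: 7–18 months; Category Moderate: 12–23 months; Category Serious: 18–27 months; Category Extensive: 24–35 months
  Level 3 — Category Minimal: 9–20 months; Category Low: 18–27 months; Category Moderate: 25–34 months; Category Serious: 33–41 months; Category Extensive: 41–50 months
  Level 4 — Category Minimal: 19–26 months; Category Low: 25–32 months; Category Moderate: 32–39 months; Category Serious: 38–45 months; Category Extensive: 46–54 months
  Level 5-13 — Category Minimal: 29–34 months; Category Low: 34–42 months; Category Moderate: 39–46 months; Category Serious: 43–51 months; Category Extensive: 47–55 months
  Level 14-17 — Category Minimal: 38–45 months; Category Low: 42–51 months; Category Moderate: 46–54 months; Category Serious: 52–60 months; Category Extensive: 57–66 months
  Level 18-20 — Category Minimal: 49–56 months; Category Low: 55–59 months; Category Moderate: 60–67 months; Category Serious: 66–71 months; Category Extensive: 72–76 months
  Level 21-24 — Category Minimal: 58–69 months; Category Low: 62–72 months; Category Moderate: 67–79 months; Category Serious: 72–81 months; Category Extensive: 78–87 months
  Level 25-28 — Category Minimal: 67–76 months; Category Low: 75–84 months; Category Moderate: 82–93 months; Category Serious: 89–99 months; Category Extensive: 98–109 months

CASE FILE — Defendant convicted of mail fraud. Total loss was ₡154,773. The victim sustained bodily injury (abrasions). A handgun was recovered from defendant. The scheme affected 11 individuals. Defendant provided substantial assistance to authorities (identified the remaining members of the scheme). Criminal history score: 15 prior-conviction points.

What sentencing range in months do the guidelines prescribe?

Base offense level for mail fraud: 3.
§1 applies: 3 − 3 = 0.
§3 applies (level before this adjustment is 0 < 23, so +1): 0 + 1 = 1.
§4 applies (level before this adjustment is 1 < 22, so +1): 1 + 1 = 2.
§5 applies: 2 + 3 = 5.
§6 applies: 5 + 2 = 7.
Final offense level: 7.
Criminal history: 15 prior points → Category Serious (15-16).
Level 7 falls in the 5-13 band.
Grid: Level 5-13 × Category Serious = 43-51 months.

43-51 months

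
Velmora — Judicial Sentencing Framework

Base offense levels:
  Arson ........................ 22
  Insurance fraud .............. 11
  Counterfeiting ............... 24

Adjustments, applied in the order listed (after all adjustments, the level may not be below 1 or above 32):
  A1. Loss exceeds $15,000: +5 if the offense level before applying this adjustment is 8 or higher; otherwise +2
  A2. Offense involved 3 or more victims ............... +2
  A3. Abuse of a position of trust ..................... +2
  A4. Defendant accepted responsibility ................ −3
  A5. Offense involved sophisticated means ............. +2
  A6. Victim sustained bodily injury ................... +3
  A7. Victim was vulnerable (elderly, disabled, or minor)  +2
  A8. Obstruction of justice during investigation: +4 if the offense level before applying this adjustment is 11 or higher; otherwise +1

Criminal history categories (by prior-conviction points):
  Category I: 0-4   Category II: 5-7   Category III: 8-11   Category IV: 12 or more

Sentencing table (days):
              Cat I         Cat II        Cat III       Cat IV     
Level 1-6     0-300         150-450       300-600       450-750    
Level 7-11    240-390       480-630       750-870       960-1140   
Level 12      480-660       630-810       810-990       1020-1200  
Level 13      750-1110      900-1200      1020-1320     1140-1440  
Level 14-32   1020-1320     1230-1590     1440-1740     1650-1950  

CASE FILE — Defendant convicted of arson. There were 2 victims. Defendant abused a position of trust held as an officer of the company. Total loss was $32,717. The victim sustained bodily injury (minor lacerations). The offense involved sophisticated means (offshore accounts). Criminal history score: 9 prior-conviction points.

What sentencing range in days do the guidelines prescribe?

Base offense level for arson: 22.
A1 applies (level before this adjustment is 22 ≥ 8, so +5): 22 + 5 = 27.
A2 does not apply.
A3 applies: 27 + 2 = 29.
A5 applies: 29 + 2 = 31.
A6 applies: 31 + 3 = 34.
A8 does not apply.
Level 34 exceeds the maximum of 32; capped at 32.
Final offense level: 32.
Criminal history: 9 prior points → Category III (8-11).
Level 32 falls in the 14-32 band.
Grid: Level 14-32 × Category III = 1440-1740 days.

1440-1740 days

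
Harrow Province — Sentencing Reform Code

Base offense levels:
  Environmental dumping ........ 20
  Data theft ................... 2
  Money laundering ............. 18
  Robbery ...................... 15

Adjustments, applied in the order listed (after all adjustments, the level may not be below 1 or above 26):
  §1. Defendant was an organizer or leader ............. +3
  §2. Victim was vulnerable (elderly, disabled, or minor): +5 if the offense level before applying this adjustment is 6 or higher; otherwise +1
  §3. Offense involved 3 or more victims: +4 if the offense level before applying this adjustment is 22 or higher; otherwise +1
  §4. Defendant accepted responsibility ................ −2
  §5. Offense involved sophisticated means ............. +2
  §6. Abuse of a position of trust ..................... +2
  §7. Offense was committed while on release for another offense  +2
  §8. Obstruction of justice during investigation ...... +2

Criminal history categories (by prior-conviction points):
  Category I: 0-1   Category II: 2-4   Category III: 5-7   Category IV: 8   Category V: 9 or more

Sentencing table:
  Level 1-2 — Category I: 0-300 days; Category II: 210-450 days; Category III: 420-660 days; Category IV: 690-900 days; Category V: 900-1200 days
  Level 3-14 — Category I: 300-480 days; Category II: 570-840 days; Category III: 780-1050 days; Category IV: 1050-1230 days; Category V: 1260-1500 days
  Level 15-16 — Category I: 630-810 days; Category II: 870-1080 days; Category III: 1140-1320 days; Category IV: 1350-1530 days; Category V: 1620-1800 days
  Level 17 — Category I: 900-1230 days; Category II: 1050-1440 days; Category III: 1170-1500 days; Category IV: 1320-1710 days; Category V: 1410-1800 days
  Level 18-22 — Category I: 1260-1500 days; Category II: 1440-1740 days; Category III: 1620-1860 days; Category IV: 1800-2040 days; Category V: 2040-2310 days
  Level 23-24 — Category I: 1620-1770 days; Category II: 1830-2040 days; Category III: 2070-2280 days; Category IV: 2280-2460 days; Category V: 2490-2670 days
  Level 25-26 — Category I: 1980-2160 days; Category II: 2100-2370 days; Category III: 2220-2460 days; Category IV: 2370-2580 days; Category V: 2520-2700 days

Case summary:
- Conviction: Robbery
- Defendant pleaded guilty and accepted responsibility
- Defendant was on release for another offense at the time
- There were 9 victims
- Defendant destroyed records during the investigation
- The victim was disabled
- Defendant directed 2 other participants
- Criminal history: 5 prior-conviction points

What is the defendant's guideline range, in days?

Base offense level for robbery: 15.
§1 applies: 15 + 3 = 18.
§2 applies (level before this adjustment is 18 ≥ 6, so +5): 18 + 5 = 23.
§3 applies (level before this adjustment is 23 ≥ 22, so +4): 23 + 4 = 27.
§4 applies: 27 − 2 = 25.
§5 does not apply.
§6 does not apply.
§7 applies: 25 + 2 = 27.
§8 applies: 27 + 2 = 29.
Level 29 exceeds the maximum of 26; capped at 26.
Final offense level: 26.
Criminal history: 5 prior points → Category III (5-7).
Level 26 falls in the 25-26 band.
Grid: Level 25-26 × Category III = 2220-2460 days.

2220-2460 days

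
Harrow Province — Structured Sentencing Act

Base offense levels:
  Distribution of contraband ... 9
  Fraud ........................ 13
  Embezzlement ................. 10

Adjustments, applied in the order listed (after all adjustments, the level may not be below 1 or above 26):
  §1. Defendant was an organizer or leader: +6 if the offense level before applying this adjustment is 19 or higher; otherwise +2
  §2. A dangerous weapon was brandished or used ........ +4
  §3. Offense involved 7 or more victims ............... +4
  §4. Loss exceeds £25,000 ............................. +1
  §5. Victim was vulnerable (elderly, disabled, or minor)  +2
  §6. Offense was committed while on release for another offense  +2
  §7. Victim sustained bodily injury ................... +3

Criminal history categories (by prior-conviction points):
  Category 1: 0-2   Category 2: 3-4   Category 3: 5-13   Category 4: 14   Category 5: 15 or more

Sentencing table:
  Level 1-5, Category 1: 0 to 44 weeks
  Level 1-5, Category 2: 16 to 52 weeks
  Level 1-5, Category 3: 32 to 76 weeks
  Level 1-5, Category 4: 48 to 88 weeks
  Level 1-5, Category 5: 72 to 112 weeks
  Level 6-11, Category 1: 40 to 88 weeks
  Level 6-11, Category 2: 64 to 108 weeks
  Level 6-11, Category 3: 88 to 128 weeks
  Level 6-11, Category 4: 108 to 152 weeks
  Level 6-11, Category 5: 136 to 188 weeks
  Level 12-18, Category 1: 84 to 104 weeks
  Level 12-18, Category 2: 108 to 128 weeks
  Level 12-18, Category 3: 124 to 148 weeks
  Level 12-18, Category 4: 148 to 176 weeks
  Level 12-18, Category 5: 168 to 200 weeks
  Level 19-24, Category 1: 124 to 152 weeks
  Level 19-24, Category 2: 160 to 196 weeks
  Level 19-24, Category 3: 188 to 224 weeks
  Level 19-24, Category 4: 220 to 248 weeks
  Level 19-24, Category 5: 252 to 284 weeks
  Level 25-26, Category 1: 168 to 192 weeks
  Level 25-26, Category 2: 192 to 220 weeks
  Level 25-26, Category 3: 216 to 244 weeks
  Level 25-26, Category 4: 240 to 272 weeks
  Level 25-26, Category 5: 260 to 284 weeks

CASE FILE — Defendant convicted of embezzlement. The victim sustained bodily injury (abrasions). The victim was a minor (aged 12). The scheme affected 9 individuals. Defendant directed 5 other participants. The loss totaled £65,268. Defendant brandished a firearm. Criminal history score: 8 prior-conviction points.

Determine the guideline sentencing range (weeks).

Base offense level for embezzlement: 10.
§1 applies (level before this adjustment is 10 < 19, so +2): 10 + 2 = 12.
§2 applies: 12 + 4 = 16.
§3 applies: 16 + 4 = 20.
§4 applies: 20 + 1 = 21.
§5 applies: 21 + 2 = 23.
§6 does not apply.
§7 applies: 23 + 3 = 26.
Final offense level: 26.
Criminal history: 8 prior points → Category 3 (5-13).
Level 26 falls in the 25-26 band.
Grid: Level 25-26 × Category 3 = 216-244 weeks.

216-244 weeks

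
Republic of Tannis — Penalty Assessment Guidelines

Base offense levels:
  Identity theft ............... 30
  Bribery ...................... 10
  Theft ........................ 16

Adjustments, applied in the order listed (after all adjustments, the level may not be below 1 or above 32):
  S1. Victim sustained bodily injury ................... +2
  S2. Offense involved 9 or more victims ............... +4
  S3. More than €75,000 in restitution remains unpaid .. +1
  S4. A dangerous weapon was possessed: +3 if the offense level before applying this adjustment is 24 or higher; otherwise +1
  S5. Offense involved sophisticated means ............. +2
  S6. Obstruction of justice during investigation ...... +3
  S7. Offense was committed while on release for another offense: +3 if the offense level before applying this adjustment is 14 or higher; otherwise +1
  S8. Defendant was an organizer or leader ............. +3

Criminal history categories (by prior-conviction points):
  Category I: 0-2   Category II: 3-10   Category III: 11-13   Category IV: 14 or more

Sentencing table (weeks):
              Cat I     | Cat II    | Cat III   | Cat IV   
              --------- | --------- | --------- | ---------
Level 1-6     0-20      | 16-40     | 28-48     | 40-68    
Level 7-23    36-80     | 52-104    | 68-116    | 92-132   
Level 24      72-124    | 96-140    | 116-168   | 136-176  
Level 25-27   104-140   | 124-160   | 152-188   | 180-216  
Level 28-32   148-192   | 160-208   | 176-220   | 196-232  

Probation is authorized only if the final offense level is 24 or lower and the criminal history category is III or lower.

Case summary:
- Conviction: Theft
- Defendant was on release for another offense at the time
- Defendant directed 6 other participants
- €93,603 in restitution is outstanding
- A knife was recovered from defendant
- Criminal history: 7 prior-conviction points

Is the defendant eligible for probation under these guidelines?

Yes

Base offense level for theft: 16.
S3 applies: 16 + 1 = 17.
S4 applies (level before this adjustment is 17 < 24, so +1): 17 + 1 = 18.
S5 does not apply.
S7 applies (level before this adjustment is 18 ≥ 14, so +3): 18 + 3 = 21.
S8 applies: 21 + 3 = 24.
Final offense level: 24.
Criminal history: 7 prior points → Category II (3-10).
Level 24 falls in the 24 band.
Grid: Level 24 × Category II = 96-140 weeks.
Probation check: level 24 ≤ 24 and category II ≤ III → eligible.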